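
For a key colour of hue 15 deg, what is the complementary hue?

The complement sits 180° across the wheel.
15 + 180 = 195°

195°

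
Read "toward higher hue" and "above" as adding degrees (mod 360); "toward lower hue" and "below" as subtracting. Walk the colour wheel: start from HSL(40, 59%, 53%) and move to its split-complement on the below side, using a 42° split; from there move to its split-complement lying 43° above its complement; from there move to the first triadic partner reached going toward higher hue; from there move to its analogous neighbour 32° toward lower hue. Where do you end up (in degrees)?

+138° (split-comp 42° ↓): 40 + 138 = 178°
+223° (split-comp 43° ↑): 178 + 223 = 401 → 401 − 360 = 41°
+120° (triadic ↑): 41 + 120 = 161°
−32° (analog 32° ↓): 161 − 32 = 129°

129°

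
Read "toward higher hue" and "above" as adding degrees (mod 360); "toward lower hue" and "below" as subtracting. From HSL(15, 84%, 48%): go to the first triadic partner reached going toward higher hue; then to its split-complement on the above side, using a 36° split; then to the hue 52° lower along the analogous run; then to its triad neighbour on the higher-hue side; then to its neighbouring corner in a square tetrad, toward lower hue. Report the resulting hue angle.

15 + 120 = 135°   (triadic ↑)
135 + 216 = 351°   (split-comp 36° ↑)
351 − 52 = 299°   (analog 52° ↓)
299 + 120 = 419 → 419 − 360 = 59°   (triadic ↑)
59 − 90 = -31 → -31 + 360 = 329°   (square ↓)

329°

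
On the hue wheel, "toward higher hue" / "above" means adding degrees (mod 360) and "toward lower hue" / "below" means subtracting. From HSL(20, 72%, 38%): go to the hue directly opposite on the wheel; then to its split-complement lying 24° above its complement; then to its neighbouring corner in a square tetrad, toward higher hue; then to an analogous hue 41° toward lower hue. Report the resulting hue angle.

complement +180°: 20 + 180 = 200°
split-comp 24° ↑ +204°: 200 + 204 = 404 → 404 − 360 = 44°
square ↑ +90°: 44 + 90 = 134°
analog 41° ↓ −41°: 134 − 41 = 93°

93°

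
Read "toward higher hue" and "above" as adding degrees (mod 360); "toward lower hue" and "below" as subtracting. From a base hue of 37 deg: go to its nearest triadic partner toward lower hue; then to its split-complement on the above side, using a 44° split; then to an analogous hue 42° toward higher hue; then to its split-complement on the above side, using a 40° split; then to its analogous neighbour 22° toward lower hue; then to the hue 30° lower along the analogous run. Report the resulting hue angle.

351°

−120° (triadic ↓): 37 − 120 = -83 → -83 + 360 = 277°
+224° (split-comp 44° ↑): 277 + 224 = 501 → 501 − 360 = 141°
+42° (analog 42° ↑): 141 + 42 = 183°
+220° (split-comp 40° ↑): 183 + 220 = 403 → 403 − 360 = 43°
−22° (analog 22° ↓): 43 − 22 = 21°
−30° (analog 30° ↓): 21 − 30 = -9 → -9 + 360 = 351°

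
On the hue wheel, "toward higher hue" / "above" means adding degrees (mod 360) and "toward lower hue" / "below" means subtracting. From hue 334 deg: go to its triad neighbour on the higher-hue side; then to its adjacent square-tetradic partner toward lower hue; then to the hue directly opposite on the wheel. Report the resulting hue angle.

triadic ↑ +120°: 334 + 120 = 454 → 454 − 360 = 94°
square ↓ −90°: 94 − 90 = 4°
complement +180°: 4 + 180 = 184°

184°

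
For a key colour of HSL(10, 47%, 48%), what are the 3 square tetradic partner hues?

A square tetradic scheme places four hues every 90°.
10 + 90 = 100°
10 + 180 = 190°
10 + 270 = 280°

100°, 190°, and 280°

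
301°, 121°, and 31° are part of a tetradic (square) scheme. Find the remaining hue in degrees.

A square tetradic scheme places four hues every 90°.
The full set through 31° is {31°, 121°, 211°, 301°}.
Given {31°, 121°, 301°}, the missing hue is 211°.

211°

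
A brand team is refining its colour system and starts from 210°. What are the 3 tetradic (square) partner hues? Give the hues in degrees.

300°, 30°, and 120°

A square tetradic scheme places four hues every 90°.
210 + 90 = 300°
210 + 180 = 390 → 390 − 360 = 30°
210 + 270 = 480 → 480 − 360 = 120°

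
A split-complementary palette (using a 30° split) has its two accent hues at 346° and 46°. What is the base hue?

196°

The accents sit 30° either side of the complement, so the complement is their short-arc midpoint on the wheel.
Short-arc midpoint of 346° and 46°: 16°.
Base is 180° from the complement: 16 − 180 = -164 → -164 + 360 = 196°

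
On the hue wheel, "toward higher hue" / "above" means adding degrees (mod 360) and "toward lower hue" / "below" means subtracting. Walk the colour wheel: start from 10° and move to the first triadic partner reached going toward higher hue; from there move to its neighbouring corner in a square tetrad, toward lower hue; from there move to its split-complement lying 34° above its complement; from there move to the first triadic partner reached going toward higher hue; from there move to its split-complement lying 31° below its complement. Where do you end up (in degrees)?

163°

triadic ↑ +120°: 10 + 120 = 130°
square ↓ −90°: 130 − 90 = 40°
split-comp 34° ↑ +214°: 40 + 214 = 254°
triadic ↑ +120°: 254 + 120 = 374 → 374 − 360 = 14°
split-comp 31° ↓ +149°: 14 + 149 = 163°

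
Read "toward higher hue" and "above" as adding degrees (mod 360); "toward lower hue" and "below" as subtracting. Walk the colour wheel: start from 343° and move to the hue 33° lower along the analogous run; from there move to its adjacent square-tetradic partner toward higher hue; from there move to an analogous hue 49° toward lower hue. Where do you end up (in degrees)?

343 − 33 = 310°   (analog 33° ↓)
310 + 90 = 400 → 400 − 360 = 40°   (square ↑)
40 − 49 = -9 → -9 + 360 = 351°   (analog 49° ↓)

351°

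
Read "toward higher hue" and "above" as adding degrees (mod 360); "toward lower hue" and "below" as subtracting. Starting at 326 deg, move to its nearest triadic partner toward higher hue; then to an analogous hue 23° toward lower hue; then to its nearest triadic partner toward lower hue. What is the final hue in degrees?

303°

326 + 120 = 446 → 446 − 360 = 86°   (triadic ↑)
86 − 23 = 63°   (analog 23° ↓)
63 − 120 = -57 → -57 + 360 = 303°   (triadic ↓)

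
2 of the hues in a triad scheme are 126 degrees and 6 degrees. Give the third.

246°

A triad places three hues 120° apart.
The full set through 6° is {6°, 126°, 246°}.
Given {6°, 126°}, the missing hue is 246°.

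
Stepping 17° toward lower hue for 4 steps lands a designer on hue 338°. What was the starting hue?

4 steps of 17° (toward lower hue) give a net shift of −68°.
Start = end − shift: 338 + 68 = 406 → 406 − 360 = 46°

46°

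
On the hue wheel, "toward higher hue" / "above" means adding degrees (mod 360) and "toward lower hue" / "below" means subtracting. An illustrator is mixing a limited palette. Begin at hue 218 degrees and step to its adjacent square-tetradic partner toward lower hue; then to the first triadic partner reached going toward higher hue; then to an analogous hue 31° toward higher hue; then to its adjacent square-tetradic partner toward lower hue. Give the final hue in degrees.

189°

square ↓ −90°: 218 − 90 = 128°
triadic ↑ +120°: 128 + 120 = 248°
analog 31° ↑ +31°: 248 + 31 = 279°
square ↓ −90°: 279 − 90 = 189°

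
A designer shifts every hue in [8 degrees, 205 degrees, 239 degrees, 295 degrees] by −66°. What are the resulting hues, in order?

8 − 66 = -58 → -58 + 360 = 302°
205 − 66 = 139°
239 − 66 = 173°
295 − 66 = 229°

302°, 139°, 173°, 229°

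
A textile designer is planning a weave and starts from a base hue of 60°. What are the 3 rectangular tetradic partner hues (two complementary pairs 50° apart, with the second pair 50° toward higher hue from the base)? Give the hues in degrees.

A rectangular tetradic uses two complementary pairs 50° apart: offsets 0°, 50°, 180°, 230°.
60 + 50 = 110°
60 + 180 = 240°
60 + 230 = 290°

110°, 240°, and 290°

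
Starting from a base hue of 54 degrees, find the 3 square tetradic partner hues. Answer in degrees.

A square tetradic scheme places four hues every 90°.
54 + 90 = 144°
54 + 180 = 234°
54 + 270 = 324°

144°, 234°, and 324°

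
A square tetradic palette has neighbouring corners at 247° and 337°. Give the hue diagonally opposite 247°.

67°

A square tetradic scheme places four hues 90° apart; opposite corners are 180° apart.
247 + 180 = 427 → 427 − 360 = 67°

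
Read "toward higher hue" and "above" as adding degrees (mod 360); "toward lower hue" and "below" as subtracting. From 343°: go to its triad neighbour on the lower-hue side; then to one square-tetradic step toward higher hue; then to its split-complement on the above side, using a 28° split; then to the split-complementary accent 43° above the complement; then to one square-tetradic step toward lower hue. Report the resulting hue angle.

triadic ↓ −120°: 343 − 120 = 223°
square ↑ +90°: 223 + 90 = 313°
split-comp 28° ↑ +208°: 313 + 208 = 521 → 521 − 360 = 161°
split-comp 43° ↑ +223°: 161 + 223 = 384 → 384 − 360 = 24°
square ↓ −90°: 24 − 90 = -66 → -66 + 360 = 294°

294°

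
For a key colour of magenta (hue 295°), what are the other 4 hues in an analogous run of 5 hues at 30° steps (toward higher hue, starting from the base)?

325°, 355°, 25°, 55°

295 + 30 = 325°
295 + 60 = 355°
295 + 90 = 385 → 385 − 360 = 25°
295 + 120 = 415 → 415 − 360 = 55°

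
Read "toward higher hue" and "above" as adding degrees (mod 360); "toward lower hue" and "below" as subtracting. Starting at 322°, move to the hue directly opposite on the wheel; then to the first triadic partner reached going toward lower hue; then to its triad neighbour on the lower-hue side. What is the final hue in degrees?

262°

322 + 180 = 502 → 502 − 360 = 142°   (complement)
142 − 120 = 22°   (triadic ↓)
22 − 120 = -98 → -98 + 360 = 262°   (triadic ↓)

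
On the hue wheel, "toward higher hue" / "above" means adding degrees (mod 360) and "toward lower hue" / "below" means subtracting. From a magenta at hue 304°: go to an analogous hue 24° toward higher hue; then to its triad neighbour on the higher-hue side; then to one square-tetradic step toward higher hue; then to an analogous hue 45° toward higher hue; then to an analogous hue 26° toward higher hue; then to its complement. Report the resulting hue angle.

69°

analog 24° ↑ +24°: 304 + 24 = 328°
triadic ↑ +120°: 328 + 120 = 448 → 448 − 360 = 88°
square ↑ +90°: 88 + 90 = 178°
analog 45° ↑ +45°: 178 + 45 = 223°
analog 26° ↑ +26°: 223 + 26 = 249°
complement +180°: 249 + 180 = 429 → 429 − 360 = 69°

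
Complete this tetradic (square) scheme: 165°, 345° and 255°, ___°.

A square tetradic scheme places four hues every 90°.
The full set through 165° is {75°, 165°, 255°, 345°}.
Given {165°, 255°, 345°}, the missing hue is 75°.

75°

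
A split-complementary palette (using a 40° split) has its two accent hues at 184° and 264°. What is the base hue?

44°

The accents sit 40° either side of the complement, so the complement is their short-arc midpoint on the wheel.
Short-arc midpoint of 184° and 264°: 224°.
Base is 180° from the complement: 224 − 180 = 44°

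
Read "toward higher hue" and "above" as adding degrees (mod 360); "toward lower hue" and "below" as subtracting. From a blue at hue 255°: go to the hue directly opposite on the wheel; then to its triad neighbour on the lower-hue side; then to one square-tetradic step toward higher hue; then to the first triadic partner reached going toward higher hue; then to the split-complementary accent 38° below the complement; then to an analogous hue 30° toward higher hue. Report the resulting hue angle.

337°

255 + 180 = 435 → 435 − 360 = 75°   (complement)
75 − 120 = -45 → -45 + 360 = 315°   (triadic ↓)
315 + 90 = 405 → 405 − 360 = 45°   (square ↑)
45 + 120 = 165°   (triadic ↑)
165 + 142 = 307°   (split-comp 38° ↓)
307 + 30 = 337°   (analog 30° ↑)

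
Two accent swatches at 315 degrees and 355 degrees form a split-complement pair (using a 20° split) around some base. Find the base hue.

155°

The accents sit 20° either side of the complement, so the complement is their short-arc midpoint on the wheel.
Short-arc midpoint of 315° and 355°: 335°.
Base is 180° from the complement: 335 − 180 = 155°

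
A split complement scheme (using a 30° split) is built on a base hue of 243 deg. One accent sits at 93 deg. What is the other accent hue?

33°

Split-complementary hues sit 30° either side of the complement.
Complement of the base 243°: 243 + 180 = 423 → 423 − 360 = 63°
The given accent 93° is 30° one side of 63°; the other accent sits 30° the other side: 63 − 30 = 33°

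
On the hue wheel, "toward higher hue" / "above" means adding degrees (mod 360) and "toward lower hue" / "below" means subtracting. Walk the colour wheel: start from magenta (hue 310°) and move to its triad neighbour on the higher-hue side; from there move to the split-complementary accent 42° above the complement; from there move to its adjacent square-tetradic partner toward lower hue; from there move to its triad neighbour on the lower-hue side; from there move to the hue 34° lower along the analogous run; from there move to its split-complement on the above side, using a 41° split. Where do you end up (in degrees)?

triadic ↑ +120°: 310 + 120 = 430 → 430 − 360 = 70°
split-comp 42° ↑ +222°: 70 + 222 = 292°
square ↓ −90°: 292 − 90 = 202°
triadic ↓ −120°: 202 − 120 = 82°
analog 34° ↓ −34°: 82 − 34 = 48°
split-comp 41° ↑ +221°: 48 + 221 = 269°

269°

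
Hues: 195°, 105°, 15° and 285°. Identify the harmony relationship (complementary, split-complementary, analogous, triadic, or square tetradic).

square tetradic

Sort the hues: 15°, 105°, 195°, 285°.
Successive gaps around the wheel: 90°, 90°, 90°, 90°.
Four hues every 90° form a square tetradic scheme.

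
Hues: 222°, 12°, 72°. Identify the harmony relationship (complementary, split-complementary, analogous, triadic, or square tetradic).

split-complementary

Sort the hues: 12°, 72°, 222°.
Successive gaps around the wheel: 60°, 150°, 150°.
Two 150° gaps and one 60° gap — a base hue opposite a pair of accents 30° either side of its complement — is the split-complementary pattern.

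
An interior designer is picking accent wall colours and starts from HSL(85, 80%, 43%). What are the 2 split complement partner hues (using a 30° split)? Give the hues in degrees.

235° and 295°

Split-complementary hues sit 30° either side of the complement.
Complement of 85°: 85 + 180 = 265°
265 − 30 = 235°
265 + 30 = 295°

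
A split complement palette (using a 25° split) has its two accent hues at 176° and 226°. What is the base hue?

The accents sit 25° either side of the complement, so the complement is their short-arc midpoint on the wheel.
Short-arc midpoint of 176° and 226°: 201°.
Base is 180° from the complement: 201 − 180 = 21°

21°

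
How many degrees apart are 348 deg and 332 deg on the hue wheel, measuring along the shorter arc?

16°

|348 − 332| = 16.
16 ≤ 180, so the shorter arc is 16°.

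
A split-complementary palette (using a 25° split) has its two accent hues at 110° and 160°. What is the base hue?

315°

The accents sit 25° either side of the complement, so the complement is their short-arc midpoint on the wheel.
Short-arc midpoint of 110° and 160°: 135°.
Base is 180° from the complement: 135 − 180 = -45 → -45 + 360 = 315°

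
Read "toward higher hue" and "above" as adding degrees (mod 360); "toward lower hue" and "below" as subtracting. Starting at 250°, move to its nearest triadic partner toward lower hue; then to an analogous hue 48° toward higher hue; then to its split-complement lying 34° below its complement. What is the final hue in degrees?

−120° (triadic ↓): 250 − 120 = 130°
+48° (analog 48° ↑): 130 + 48 = 178°
+146° (split-comp 34° ↓): 178 + 146 = 324°

324°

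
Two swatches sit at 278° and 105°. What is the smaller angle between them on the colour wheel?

|278 − 105| = 173.
173 ≤ 180, so the shorter arc is 173°.

173°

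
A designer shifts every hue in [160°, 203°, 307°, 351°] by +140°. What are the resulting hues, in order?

300°, 343°, 87°, 131°

160 + 140 = 300°
203 + 140 = 343°
307 + 140 = 447 → 447 − 360 = 87°
351 + 140 = 491 → 491 − 360 = 131°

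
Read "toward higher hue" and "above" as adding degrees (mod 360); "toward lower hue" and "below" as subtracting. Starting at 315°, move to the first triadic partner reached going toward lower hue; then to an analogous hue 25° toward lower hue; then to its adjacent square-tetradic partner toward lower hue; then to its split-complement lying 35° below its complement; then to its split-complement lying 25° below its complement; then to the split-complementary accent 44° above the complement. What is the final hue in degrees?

315 − 120 = 195°   (triadic ↓)
195 − 25 = 170°   (analog 25° ↓)
170 − 90 = 80°   (square ↓)
80 + 145 = 225°   (split-comp 35° ↓)
225 + 155 = 380 → 380 − 360 = 20°   (split-comp 25° ↓)
20 + 224 = 244°   (split-comp 44° ↑)

244°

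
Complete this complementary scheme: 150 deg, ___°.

330°

The complement sits 180° across the wheel.
The full set through 150° is {150°, 330°}.
Given {150°}, the missing hue is 330°.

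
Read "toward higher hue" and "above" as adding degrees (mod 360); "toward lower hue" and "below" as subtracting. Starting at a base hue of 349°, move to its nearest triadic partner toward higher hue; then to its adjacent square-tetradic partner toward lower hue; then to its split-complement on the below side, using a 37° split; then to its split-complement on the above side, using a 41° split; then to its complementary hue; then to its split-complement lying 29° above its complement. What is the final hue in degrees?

triadic ↑ +120°: 349 + 120 = 469 → 469 − 360 = 109°
square ↓ −90°: 109 − 90 = 19°
split-comp 37° ↓ +143°: 19 + 143 = 162°
split-comp 41° ↑ +221°: 162 + 221 = 383 → 383 − 360 = 23°
complement +180°: 23 + 180 = 203°
split-comp 29° ↑ +209°: 203 + 209 = 412 → 412 − 360 = 52°

52°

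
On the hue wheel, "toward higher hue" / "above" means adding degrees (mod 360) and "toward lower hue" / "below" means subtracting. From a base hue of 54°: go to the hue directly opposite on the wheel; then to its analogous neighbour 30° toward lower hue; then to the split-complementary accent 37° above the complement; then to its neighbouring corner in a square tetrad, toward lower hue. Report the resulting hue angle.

+180° (complement): 54 + 180 = 234°
−30° (analog 30° ↓): 234 − 30 = 204°
+217° (split-comp 37° ↑): 204 + 217 = 421 → 421 − 360 = 61°
−90° (square ↓): 61 − 90 = -29 → -29 + 360 = 331°

331°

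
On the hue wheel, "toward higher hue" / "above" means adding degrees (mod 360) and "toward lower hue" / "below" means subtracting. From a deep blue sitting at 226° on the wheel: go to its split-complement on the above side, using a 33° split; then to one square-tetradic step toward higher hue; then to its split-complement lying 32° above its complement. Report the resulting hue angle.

21°

+213° (split-comp 33° ↑): 226 + 213 = 439 → 439 − 360 = 79°
+90° (square ↑): 79 + 90 = 169°
+212° (split-comp 32° ↑): 169 + 212 = 381 → 381 − 360 = 21°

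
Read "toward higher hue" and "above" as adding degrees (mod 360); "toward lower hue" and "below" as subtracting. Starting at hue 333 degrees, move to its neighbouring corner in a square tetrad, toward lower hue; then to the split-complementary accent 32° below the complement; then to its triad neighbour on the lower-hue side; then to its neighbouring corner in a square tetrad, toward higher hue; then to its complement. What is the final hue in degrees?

181°

333 − 90 = 243°   (square ↓)
243 + 148 = 391 → 391 − 360 = 31°   (split-comp 32° ↓)
31 − 120 = -89 → -89 + 360 = 271°   (triadic ↓)
271 + 90 = 361 → 361 − 360 = 1°   (square ↑)
1 + 180 = 181°   (complement)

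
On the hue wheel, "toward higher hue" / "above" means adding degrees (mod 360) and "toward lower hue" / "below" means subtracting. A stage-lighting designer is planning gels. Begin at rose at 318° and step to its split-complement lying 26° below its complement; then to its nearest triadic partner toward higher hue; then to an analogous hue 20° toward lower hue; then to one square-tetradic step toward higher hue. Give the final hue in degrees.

split-comp 26° ↓ +154°: 318 + 154 = 472 → 472 − 360 = 112°
triadic ↑ +120°: 112 + 120 = 232°
analog 20° ↓ −20°: 232 − 20 = 212°
square ↑ +90°: 212 + 90 = 302°

302°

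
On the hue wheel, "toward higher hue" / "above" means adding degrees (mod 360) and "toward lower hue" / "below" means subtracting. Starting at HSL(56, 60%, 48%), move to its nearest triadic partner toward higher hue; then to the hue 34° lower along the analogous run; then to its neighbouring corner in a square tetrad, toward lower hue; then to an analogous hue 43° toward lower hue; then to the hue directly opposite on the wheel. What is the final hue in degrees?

56 + 120 = 176°   (triadic ↑)
176 − 34 = 142°   (analog 34° ↓)
142 − 90 = 52°   (square ↓)
52 − 43 = 9°   (analog 43° ↓)
9 + 180 = 189°   (complement)

189°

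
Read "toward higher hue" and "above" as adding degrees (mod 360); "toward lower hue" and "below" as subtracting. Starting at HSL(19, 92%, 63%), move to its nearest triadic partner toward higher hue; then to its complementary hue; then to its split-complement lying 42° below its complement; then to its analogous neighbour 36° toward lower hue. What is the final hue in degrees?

triadic ↑ +120°: 19 + 120 = 139°
complement +180°: 139 + 180 = 319°
split-comp 42° ↓ +138°: 319 + 138 = 457 → 457 − 360 = 97°
analog 36° ↓ −36°: 97 − 36 = 61°

61°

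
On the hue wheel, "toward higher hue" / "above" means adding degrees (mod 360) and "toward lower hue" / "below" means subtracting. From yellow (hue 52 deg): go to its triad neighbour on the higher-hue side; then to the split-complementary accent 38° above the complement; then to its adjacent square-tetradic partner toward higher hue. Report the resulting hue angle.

52 + 120 = 172°   (triadic ↑)
172 + 218 = 390 → 390 − 360 = 30°   (split-comp 38° ↑)
30 + 90 = 120°   (square ↑)

120°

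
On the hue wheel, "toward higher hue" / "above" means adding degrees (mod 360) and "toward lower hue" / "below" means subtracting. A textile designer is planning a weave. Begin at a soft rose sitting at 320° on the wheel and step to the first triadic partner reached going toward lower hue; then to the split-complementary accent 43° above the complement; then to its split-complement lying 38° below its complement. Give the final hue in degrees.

−120° (triadic ↓): 320 − 120 = 200°
+223° (split-comp 43° ↑): 200 + 223 = 423 → 423 − 360 = 63°
+142° (split-comp 38° ↓): 63 + 142 = 205°

205°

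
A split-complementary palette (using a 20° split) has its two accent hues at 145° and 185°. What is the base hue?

The accents sit 20° either side of the complement, so the complement is their short-arc midpoint on the wheel.
Short-arc midpoint of 145° and 185°: 165°.
Base is 180° from the complement: 165 − 180 = -15 → -15 + 360 = 345°

345°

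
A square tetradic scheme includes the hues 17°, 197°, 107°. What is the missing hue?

287°

A square tetradic scheme places four hues every 90°.
The full set through 17° is {17°, 107°, 197°, 287°}.
Given {17°, 107°, 197°}, the missing hue is 287°.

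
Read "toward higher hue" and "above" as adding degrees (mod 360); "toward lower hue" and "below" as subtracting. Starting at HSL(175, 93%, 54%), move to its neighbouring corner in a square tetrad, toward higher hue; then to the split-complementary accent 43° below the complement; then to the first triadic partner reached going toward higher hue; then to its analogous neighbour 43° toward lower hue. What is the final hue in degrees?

119°

square ↑ +90°: 175 + 90 = 265°
split-comp 43° ↓ +137°: 265 + 137 = 402 → 402 − 360 = 42°
triadic ↑ +120°: 42 + 120 = 162°
analog 43° ↓ −43°: 162 − 43 = 119°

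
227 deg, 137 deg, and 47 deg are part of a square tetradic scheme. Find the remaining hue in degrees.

A square tetradic scheme places four hues every 90°.
The full set through 47° is {47°, 137°, 227°, 317°}.
Given {47°, 137°, 227°}, the missing hue is 317°.

317°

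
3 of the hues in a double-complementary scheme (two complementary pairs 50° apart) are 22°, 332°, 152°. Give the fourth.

A rectangular tetradic uses two complementary pairs 50° apart: offsets 0°, 50°, 180°, 230°.
Among {22°, 152°, 332°}, 332° and 152° are a 180° pair.
The remaining hue 22° needs its own complement: 22 + 180 = 202°

202°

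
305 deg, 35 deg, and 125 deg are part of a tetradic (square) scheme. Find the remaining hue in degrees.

215°

A square tetradic scheme places four hues every 90°.
The full set through 35° is {35°, 125°, 215°, 305°}.
Given {35°, 125°, 305°}, the missing hue is 215°.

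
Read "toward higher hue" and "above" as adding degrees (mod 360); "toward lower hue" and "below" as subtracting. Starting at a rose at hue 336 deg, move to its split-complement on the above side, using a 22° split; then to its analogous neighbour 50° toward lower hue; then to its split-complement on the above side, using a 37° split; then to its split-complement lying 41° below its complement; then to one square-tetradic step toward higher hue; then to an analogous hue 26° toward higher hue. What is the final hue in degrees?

336 + 202 = 538 → 538 − 360 = 178°   (split-comp 22° ↑)
178 − 50 = 128°   (analog 50° ↓)
128 + 217 = 345°   (split-comp 37° ↑)
345 + 139 = 484 → 484 − 360 = 124°   (split-comp 41° ↓)
124 + 90 = 214°   (square ↑)
214 + 26 = 240°   (analog 26° ↑)

240°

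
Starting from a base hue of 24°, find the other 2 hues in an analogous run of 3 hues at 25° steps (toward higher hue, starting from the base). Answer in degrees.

Analogous hues sit every 25° along the wheel.
24 + 25 = 49°
24 + 50 = 74°

49° and 74°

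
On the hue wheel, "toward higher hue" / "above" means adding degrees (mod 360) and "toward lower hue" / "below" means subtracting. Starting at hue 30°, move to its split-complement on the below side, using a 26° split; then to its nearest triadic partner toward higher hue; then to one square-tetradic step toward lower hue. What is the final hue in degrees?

split-comp 26° ↓ +154°: 30 + 154 = 184°
triadic ↑ +120°: 184 + 120 = 304°
square ↓ −90°: 304 − 90 = 214°

214°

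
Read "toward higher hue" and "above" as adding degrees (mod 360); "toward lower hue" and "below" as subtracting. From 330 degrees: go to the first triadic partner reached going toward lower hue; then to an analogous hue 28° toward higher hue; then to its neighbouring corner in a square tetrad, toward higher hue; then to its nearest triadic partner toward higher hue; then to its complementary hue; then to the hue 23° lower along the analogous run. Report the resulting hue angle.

245°

330 − 120 = 210°   (triadic ↓)
210 + 28 = 238°   (analog 28° ↑)
238 + 90 = 328°   (square ↑)
328 + 120 = 448 → 448 − 360 = 88°   (triadic ↑)
88 + 180 = 268°   (complement)
268 − 23 = 245°   (analog 23° ↓)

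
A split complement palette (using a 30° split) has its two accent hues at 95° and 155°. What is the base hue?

305°

The accents sit 30° either side of the complement, so the complement is their short-arc midpoint on the wheel.
Short-arc midpoint of 95° and 155°: 125°.
Base is 180° from the complement: 125 − 180 = -55 → -55 + 360 = 305°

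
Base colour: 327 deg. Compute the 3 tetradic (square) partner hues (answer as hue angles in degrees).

57°, 147°, and 237°

A square tetradic scheme places four hues every 90°.
327 + 90 = 417 → 417 − 360 = 57°
327 + 180 = 507 → 507 − 360 = 147°
327 + 270 = 597 → 597 − 360 = 237°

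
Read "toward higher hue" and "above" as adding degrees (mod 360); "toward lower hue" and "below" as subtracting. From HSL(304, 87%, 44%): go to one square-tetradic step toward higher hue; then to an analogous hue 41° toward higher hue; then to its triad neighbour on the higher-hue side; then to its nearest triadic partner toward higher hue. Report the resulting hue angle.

315°

+90° (square ↑): 304 + 90 = 394 → 394 − 360 = 34°
+41° (analog 41° ↑): 34 + 41 = 75°
+120° (triadic ↑): 75 + 120 = 195°
+120° (triadic ↑): 195 + 120 = 315°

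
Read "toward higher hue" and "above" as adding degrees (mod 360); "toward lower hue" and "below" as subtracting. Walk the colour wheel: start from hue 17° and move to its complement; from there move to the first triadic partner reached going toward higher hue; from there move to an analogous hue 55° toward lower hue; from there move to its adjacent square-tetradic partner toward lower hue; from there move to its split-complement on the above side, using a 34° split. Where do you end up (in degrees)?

complement +180°: 17 + 180 = 197°
triadic ↑ +120°: 197 + 120 = 317°
analog 55° ↓ −55°: 317 − 55 = 262°
square ↓ −90°: 262 − 90 = 172°
split-comp 34° ↑ +214°: 172 + 214 = 386 → 386 − 360 = 26°

26°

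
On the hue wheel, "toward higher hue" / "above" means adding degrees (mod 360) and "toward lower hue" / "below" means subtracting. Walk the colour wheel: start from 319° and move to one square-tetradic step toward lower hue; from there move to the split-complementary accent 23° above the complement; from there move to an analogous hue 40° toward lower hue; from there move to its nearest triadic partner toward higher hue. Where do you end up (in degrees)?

152°

319 − 90 = 229°   (square ↓)
229 + 203 = 432 → 432 − 360 = 72°   (split-comp 23° ↑)
72 − 40 = 32°   (analog 40° ↓)
32 + 120 = 152°   (triadic ↑)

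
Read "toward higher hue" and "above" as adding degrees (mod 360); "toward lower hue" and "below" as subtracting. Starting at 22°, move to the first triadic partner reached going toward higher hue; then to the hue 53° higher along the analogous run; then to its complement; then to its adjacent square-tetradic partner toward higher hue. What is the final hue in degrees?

105°

+120° (triadic ↑): 22 + 120 = 142°
+53° (analog 53° ↑): 142 + 53 = 195°
+180° (complement): 195 + 180 = 375 → 375 − 360 = 15°
+90° (square ↑): 15 + 90 = 105°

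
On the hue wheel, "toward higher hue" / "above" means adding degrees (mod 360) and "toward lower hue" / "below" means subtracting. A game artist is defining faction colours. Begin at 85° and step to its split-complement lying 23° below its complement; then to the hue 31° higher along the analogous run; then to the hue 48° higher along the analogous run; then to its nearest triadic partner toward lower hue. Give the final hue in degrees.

85 + 157 = 242°   (split-comp 23° ↓)
242 + 31 = 273°   (analog 31° ↑)
273 + 48 = 321°   (analog 48° ↑)
321 − 120 = 201°   (triadic ↓)

201°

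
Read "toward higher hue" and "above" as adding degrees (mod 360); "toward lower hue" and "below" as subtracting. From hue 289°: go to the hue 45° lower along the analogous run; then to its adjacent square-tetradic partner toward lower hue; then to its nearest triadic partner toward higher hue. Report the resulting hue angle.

289 − 45 = 244°   (analog 45° ↓)
244 − 90 = 154°   (square ↓)
154 + 120 = 274°   (triadic ↑)

274°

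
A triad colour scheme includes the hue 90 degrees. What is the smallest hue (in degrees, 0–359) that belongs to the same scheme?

A triad places three hues 120° apart.
The full set through 90° is {90°, 210°, 330°}.

90°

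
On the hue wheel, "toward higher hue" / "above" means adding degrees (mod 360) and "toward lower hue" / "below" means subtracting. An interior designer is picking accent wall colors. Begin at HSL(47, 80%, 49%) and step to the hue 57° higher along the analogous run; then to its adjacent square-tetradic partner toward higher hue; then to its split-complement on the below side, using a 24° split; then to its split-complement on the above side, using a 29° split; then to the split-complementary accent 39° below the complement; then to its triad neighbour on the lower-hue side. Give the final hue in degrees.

47 + 57 = 104°   (analog 57° ↑)
104 + 90 = 194°   (square ↑)
194 + 156 = 350°   (split-comp 24° ↓)
350 + 209 = 559 → 559 − 360 = 199°   (split-comp 29° ↑)
199 + 141 = 340°   (split-comp 39° ↓)
340 − 120 = 220°   (triadic ↓)

220°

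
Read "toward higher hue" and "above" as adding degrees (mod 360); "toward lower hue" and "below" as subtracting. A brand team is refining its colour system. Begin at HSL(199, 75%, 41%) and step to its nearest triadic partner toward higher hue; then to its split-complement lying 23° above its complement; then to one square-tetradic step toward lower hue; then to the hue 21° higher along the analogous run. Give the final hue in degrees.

93°

+120° (triadic ↑): 199 + 120 = 319°
+203° (split-comp 23° ↑): 319 + 203 = 522 → 522 − 360 = 162°
−90° (square ↓): 162 − 90 = 72°
+21° (analog 21° ↑): 72 + 21 = 93°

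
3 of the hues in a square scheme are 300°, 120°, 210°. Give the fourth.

A square tetradic scheme places four hues every 90°.
The full set through 120° is {30°, 120°, 210°, 300°}.
Given {120°, 210°, 300°}, the missing hue is 30°.

30°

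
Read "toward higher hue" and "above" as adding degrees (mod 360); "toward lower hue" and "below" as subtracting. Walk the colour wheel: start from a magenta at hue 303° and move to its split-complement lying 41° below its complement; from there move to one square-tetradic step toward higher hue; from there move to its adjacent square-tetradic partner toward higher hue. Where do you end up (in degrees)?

262°

+139° (split-comp 41° ↓): 303 + 139 = 442 → 442 − 360 = 82°
+90° (square ↑): 82 + 90 = 172°
+90° (square ↑): 172 + 90 = 262°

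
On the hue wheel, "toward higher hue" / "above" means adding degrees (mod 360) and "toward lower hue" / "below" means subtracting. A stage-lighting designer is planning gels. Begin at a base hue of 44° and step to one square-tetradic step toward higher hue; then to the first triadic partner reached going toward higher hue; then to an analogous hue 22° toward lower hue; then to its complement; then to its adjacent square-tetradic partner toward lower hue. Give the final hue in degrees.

square ↑ +90°: 44 + 90 = 134°
triadic ↑ +120°: 134 + 120 = 254°
analog 22° ↓ −22°: 254 − 22 = 232°
complement +180°: 232 + 180 = 412 → 412 − 360 = 52°
square ↓ −90°: 52 − 90 = -38 → -38 + 360 = 322°

322°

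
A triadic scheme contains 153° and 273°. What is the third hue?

A triad spaces three hues 120° apart.
The full set is {33°, 153°, 273°}.

33°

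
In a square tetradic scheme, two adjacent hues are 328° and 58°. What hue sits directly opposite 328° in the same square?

A square tetradic scheme places four hues 90° apart; opposite corners are 180° apart.
328 + 180 = 508 → 508 − 360 = 148°

148°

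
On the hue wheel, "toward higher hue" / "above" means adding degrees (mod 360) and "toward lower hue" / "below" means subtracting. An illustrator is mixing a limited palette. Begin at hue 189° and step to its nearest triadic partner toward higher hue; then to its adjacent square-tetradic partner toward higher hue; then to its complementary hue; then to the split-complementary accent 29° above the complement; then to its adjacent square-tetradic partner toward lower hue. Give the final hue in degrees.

triadic ↑ +120°: 189 + 120 = 309°
square ↑ +90°: 309 + 90 = 399 → 399 − 360 = 39°
complement +180°: 39 + 180 = 219°
split-comp 29° ↑ +209°: 219 + 209 = 428 → 428 − 360 = 68°
square ↓ −90°: 68 − 90 = -22 → -22 + 360 = 338°

338°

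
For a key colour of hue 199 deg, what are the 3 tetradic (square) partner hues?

A square tetradic scheme places four hues every 90°.
199 + 90 = 289°
199 + 180 = 379 → 379 − 360 = 19°
199 + 270 = 469 → 469 − 360 = 109°

289°, 19° and 109°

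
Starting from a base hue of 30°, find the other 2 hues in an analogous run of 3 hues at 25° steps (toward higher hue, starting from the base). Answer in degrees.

Analogous hues sit every 25° along the wheel.
30 + 25 = 55°
30 + 50 = 80°

55° and 80°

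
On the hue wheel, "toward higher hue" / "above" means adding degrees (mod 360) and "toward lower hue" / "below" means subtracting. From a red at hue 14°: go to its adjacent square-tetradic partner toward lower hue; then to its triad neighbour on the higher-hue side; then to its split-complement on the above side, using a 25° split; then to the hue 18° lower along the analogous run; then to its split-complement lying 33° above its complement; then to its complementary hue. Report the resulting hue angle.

264°

square ↓ −90°: 14 − 90 = -76 → -76 + 360 = 284°
triadic ↑ +120°: 284 + 120 = 404 → 404 − 360 = 44°
split-comp 25° ↑ +205°: 44 + 205 = 249°
analog 18° ↓ −18°: 249 − 18 = 231°
split-comp 33° ↑ +213°: 231 + 213 = 444 → 444 − 360 = 84°
complement +180°: 84 + 180 = 264°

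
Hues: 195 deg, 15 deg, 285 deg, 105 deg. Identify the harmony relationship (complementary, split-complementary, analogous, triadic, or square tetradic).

Sort the hues: 15°, 105°, 195°, 285°.
Successive gaps around the wheel: 90°, 90°, 90°, 90°.
Four hues every 90° form a square tetradic scheme.

square tetradic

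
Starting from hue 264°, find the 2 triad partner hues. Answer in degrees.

A triad places three hues 120° apart.
264 + 120 = 384 → 384 − 360 = 24°
264 + 240 = 504 → 504 − 360 = 144°

24° and 144°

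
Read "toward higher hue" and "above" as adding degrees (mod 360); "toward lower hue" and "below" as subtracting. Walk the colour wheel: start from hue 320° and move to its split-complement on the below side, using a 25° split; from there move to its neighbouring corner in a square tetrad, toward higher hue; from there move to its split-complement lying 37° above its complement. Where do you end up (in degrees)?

62°

+155° (split-comp 25° ↓): 320 + 155 = 475 → 475 − 360 = 115°
+90° (square ↑): 115 + 90 = 205°
+217° (split-comp 37° ↑): 205 + 217 = 422 → 422 − 360 = 62°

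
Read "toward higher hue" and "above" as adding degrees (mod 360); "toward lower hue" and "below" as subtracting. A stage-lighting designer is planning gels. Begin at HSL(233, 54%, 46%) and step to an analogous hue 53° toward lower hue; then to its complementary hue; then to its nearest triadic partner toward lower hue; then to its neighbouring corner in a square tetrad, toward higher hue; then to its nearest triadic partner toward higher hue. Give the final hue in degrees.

90°

analog 53° ↓ −53°: 233 − 53 = 180°
complement +180°: 180 + 180 = 360 → 360 − 360 = 0°
triadic ↓ −120°: 0 − 120 = -120 → -120 + 360 = 240°
square ↑ +90°: 240 + 90 = 330°
triadic ↑ +120°: 330 + 120 = 450 → 450 − 360 = 90°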